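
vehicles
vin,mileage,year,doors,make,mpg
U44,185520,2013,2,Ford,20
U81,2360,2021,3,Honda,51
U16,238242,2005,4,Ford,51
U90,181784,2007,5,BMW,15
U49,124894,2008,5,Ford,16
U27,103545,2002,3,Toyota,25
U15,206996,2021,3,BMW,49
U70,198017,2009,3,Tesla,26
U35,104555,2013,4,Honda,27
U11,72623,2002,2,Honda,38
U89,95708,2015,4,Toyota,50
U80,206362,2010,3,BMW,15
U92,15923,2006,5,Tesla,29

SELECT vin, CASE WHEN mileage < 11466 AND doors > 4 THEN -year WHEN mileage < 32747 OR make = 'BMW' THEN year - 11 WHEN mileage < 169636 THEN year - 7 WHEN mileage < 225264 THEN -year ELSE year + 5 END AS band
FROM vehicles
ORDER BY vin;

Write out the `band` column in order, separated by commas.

vin=U11: mileage < 169636 → 1995
vin=U15: mileage < 32747 OR make = 'BMW' → 2010
vin=U16: ELSE → 2010
vin=U27: mileage < 169636 → 1995
vin=U35: mileage < 169636 → 2006
vin=U44: mileage < 225264 → -2013
vin=U49: mileage < 169636 → 2001
vin=U70: mileage < 225264 → -2009
vin=U80: mileage < 32747 OR make = 'BMW' → 1999
vin=U81: mileage < 32747 OR make = 'BMW' → 2010
vin=U89: mileage < 169636 → 2008
vin=U90: mileage < 32747 OR make = 'BMW' → 1996
vin=U92: mileage < 32747 OR make = 'BMW' → 1995

1995, 2010, 2010, 1995, 2006, -2013, 2001, -2009, 1999, 2010, 2008, 1996, 1995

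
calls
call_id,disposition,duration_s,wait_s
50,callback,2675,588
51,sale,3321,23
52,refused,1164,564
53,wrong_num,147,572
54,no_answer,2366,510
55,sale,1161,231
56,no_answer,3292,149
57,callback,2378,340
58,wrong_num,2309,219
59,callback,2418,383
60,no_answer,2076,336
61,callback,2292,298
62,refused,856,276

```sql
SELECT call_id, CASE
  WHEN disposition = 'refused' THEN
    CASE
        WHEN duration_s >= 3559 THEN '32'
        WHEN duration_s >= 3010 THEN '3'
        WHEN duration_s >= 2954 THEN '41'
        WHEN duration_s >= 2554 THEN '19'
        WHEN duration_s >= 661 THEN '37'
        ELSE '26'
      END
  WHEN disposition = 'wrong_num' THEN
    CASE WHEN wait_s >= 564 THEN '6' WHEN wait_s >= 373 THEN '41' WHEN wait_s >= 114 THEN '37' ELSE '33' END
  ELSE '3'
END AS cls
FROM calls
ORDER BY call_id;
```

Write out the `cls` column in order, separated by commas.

call_id=50: disposition='callback' → outer ELSE → 3
call_id=51: disposition='sale' → outer ELSE → 3
call_id=52: disposition='refused' → inner[duration_s >= 661] → 37
call_id=53: disposition='wrong_num' → inner[wait_s >= 564] → 6
call_id=54: disposition='no_answer' → outer ELSE → 3
call_id=55: disposition='sale' → outer ELSE → 3
call_id=56: disposition='no_answer' → outer ELSE → 3
call_id=57: disposition='callback' → outer ELSE → 3
call_id=58: disposition='wrong_num' → inner[wait_s >= 114] → 37
call_id=59: disposition='callback' → outer ELSE → 3
call_id=60: disposition='no_answer' → outer ELSE → 3
call_id=61: disposition='callback' → outer ELSE → 3
call_id=62: disposition='refused' → inner[duration_s >= 661] → 37

3, 3, 37, 6, 3, 3, 3, 3, 37, 3, 3, 3, 37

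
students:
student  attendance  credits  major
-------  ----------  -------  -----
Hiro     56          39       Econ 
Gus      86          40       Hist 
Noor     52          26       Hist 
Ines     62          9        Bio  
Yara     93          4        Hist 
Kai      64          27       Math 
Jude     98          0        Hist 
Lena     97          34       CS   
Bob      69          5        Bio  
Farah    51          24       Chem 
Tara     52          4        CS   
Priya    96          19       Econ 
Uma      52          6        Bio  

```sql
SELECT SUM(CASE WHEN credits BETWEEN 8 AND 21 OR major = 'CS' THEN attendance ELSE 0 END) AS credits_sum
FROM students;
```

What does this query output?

student=Hiro: ✗
student=Gus: ✗
student=Noor: ✗
student=Ines: ✓ → 62
student=Yara: ✗
student=Kai: ✗
student=Jude: ✗
student=Lena: ✓ → 97
student=Bob: ✗
student=Farah: ✗
student=Tara: ✓ → 52
student=Priya: ✓ → 96
student=Uma: ✗
credits_sum = 62 + 97 + 52 + 96 = 307

307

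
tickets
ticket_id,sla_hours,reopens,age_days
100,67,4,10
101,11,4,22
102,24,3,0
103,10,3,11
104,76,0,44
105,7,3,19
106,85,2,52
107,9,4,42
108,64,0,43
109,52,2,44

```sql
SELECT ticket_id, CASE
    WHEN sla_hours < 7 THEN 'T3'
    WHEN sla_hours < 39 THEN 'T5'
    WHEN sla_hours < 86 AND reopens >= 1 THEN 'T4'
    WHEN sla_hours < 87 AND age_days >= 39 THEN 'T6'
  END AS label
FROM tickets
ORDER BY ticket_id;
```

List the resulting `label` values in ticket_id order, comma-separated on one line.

T4, T5, T5, T5, T6, T5, T4, T5, T6, T4

ticket_id=100: sla_hours < 86 AND reopens >= 1 → T4
ticket_id=101: sla_hours < 39 → T5
ticket_id=102: sla_hours < 39 → T5
ticket_id=103: sla_hours < 39 → T5
ticket_id=104: sla_hours < 87 AND age_days >= 39 → T6
ticket_id=105: sla_hours < 39 → T5
ticket_id=106: sla_hours < 86 AND reopens >= 1 → T4
ticket_id=107: sla_hours < 39 → T5
ticket_id=108: sla_hours < 87 AND age_days >= 39 → T6
ticket_id=109: sla_hours < 86 AND reopens >= 1 → T4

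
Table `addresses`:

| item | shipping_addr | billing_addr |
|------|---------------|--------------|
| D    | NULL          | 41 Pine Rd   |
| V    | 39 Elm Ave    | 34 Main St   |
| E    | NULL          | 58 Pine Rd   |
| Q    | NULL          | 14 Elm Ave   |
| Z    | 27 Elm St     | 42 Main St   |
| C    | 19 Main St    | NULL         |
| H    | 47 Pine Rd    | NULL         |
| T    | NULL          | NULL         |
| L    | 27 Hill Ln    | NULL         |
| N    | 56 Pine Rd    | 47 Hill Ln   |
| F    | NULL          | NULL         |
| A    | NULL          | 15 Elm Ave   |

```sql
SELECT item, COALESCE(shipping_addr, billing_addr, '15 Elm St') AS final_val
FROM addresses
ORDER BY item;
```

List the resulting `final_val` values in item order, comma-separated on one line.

15 Elm Ave, 19 Main St, 41 Pine Rd, 58 Pine Rd, 15 Elm St, 47 Pine Rd, 27 Hill Ln, 56 Pine Rd, 14 Elm Ave, 15 Elm St, 39 Elm Ave, 27 Elm St

item=A: shipping_addr=NULL, billing_addr=15 Elm Ave → 15 Elm Ave
item=C: shipping_addr=19 Main St → 19 Main St
item=D: shipping_addr=NULL, billing_addr=41 Pine Rd → 41 Pine Rd
item=E: shipping_addr=NULL, billing_addr=58 Pine Rd → 58 Pine Rd
item=F: shipping_addr=NULL, billing_addr=NULL, → literal 15 Elm St → 15 Elm St
item=H: shipping_addr=47 Pine Rd → 47 Pine Rd
item=L: shipping_addr=27 Hill Ln → 27 Hill Ln
item=N: shipping_addr=56 Pine Rd → 56 Pine Rd
item=Q: shipping_addr=NULL, billing_addr=14 Elm Ave → 14 Elm Ave
item=T: shipping_addr=NULL, billing_addr=NULL, → literal 15 Elm St → 15 Elm St
item=V: shipping_addr=39 Elm Ave → 39 Elm Ave
item=Z: shipping_addr=27 Elm St → 27 Elm St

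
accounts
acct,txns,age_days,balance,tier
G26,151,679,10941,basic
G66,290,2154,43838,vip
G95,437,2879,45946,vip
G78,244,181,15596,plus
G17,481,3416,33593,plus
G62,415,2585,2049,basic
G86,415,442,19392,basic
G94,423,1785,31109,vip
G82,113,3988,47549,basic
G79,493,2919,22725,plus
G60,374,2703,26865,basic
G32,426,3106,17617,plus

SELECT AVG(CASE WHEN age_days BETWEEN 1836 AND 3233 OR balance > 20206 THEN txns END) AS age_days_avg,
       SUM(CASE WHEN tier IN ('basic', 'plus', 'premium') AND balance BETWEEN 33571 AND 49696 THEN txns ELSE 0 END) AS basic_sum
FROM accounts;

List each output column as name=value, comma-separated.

[age_days_avg: age_days BETWEEN 1836 AND 3233 OR balance > 20206]
acct=G26: ✗
acct=G66: ✓ → 290
acct=G95: ✓ → 437
acct=G78: ✗
acct=G17: ✓ → 481
acct=G62: ✓ → 415
acct=G86: ✗
acct=G94: ✓ → 423
acct=G82: ✓ → 113
acct=G79: ✓ → 493
acct=G60: ✓ → 374
acct=G32: ✓ → 426
age_days_avg = (290 + 437 + 481 + 415 + 423 + 113 + 493 + 374 + 426) / 9 = 383.5555555556
—
[basic_sum: tier IN ('basic', 'plus', 'premium') AND balance BETWEEN 33571 AND 49696]
acct=G26: ✗
acct=G66: ✗
acct=G95: ✗
acct=G78: ✗
acct=G17: ✓ → 481
acct=G62: ✗
acct=G86: ✗
acct=G94: ✗
acct=G82: ✓ → 113
acct=G79: ✗
acct=G60: ✗
acct=G32: ✗
basic_sum = 481 + 113 = 594

age_days_avg=383.5555555556, basic_sum=594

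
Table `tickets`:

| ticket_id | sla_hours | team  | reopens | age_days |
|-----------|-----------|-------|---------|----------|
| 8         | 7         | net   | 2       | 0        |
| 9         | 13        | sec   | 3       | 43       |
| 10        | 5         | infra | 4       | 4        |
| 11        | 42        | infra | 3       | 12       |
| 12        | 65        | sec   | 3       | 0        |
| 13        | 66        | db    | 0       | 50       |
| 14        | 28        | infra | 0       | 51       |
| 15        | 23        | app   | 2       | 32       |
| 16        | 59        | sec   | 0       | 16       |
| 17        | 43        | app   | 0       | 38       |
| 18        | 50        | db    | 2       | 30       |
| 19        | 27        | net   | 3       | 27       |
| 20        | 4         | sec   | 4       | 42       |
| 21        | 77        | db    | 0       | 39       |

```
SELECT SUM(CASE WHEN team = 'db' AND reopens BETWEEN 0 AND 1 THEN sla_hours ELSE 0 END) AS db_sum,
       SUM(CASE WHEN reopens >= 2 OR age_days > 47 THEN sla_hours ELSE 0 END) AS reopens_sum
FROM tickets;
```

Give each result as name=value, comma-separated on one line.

db_sum=143, reopens_sum=330

[db_sum: team = 'db' AND reopens BETWEEN 0 AND 1]
ticket_id=8: ✗
ticket_id=9: ✗
ticket_id=10: ✗
ticket_id=11: ✗
ticket_id=12: ✗
ticket_id=13: ✓ → 66
ticket_id=14: ✗
ticket_id=15: ✗
ticket_id=16: ✗
ticket_id=17: ✗
ticket_id=18: ✗
ticket_id=19: ✗
ticket_id=20: ✗
ticket_id=21: ✓ → 77
db_sum = 66 + 77 = 143
—
[reopens_sum: reopens >= 2 OR age_days > 47]
ticket_id=8: ✓ → 7
ticket_id=9: ✓ → 13
ticket_id=10: ✓ → 5
ticket_id=11: ✓ → 42
ticket_id=12: ✓ → 65
ticket_id=13: ✓ → 66
ticket_id=14: ✓ → 28
ticket_id=15: ✓ → 23
ticket_id=16: ✗
ticket_id=17: ✗
ticket_id=18: ✓ → 50
ticket_id=19: ✓ → 27
ticket_id=20: ✓ → 4
ticket_id=21: ✗
reopens_sum = 7 + 13 + 5 + 42 + 65 + 66 + 28 + 23 + 50 + 27 + 4 = 330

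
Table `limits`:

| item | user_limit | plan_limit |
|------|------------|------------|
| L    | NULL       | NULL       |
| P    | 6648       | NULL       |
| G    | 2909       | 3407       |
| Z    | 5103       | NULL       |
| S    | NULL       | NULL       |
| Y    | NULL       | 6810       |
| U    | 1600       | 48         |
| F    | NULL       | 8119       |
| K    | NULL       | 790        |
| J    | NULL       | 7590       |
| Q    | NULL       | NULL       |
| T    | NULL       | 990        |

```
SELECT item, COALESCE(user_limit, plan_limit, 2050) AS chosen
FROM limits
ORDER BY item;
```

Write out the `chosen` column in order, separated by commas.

item=F: user_limit=NULL, plan_limit=8119 → 8119
item=G: user_limit=2909 → 2909
item=J: user_limit=NULL, plan_limit=7590 → 7590
item=K: user_limit=NULL, plan_limit=790 → 790
item=L: user_limit=NULL, plan_limit=NULL, → literal 2050 → 2050
item=P: user_limit=6648 → 6648
item=Q: user_limit=NULL, plan_limit=NULL, → literal 2050 → 2050
item=S: user_limit=NULL, plan_limit=NULL, → literal 2050 → 2050
item=T: user_limit=NULL, plan_limit=990 → 990
item=U: user_limit=1600 → 1600
item=Y: user_limit=NULL, plan_limit=6810 → 6810
item=Z: user_limit=5103 → 5103

8119, 2909, 7590, 790, 2050, 6648, 2050, 2050, 990, 1600, 6810, 5103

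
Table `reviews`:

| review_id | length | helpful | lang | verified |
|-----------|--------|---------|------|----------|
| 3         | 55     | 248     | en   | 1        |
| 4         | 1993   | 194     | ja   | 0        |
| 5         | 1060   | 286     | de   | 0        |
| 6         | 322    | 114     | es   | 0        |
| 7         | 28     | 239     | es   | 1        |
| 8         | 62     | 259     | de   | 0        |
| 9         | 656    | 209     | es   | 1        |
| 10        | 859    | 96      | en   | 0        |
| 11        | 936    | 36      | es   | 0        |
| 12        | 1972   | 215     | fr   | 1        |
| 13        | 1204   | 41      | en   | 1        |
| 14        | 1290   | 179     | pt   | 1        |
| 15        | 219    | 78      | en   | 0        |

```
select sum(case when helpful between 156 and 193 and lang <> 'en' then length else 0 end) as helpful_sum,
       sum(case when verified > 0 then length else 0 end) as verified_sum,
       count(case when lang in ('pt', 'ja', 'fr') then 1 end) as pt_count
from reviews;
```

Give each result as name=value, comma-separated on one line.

[helpful_sum: helpful between 156 and 193 and lang <> 'en']
review_id=3: ✗
review_id=4: ✗
review_id=5: ✗
review_id=6: ✗
review_id=7: ✗
review_id=8: ✗
review_id=9: ✗
review_id=10: ✗
review_id=11: ✗
review_id=12: ✗
review_id=13: ✗
review_id=14: ✓ → 1290
review_id=15: ✗
helpful_sum = 1290
—
[verified_sum: verified > 0]
review_id=3: ✓ → 55
review_id=4: ✗
review_id=5: ✗
review_id=6: ✗
review_id=7: ✓ → 28
review_id=8: ✗
review_id=9: ✓ → 656
review_id=10: ✗
review_id=11: ✗
review_id=12: ✓ → 1972
review_id=13: ✓ → 1204
review_id=14: ✓ → 1290
review_id=15: ✗
verified_sum = 55 + 28 + 656 + 1972 + 1204 + 1290 = 5205
—
[pt_count: lang in ('pt', 'ja', 'fr')]
review_id=3: ✗
review_id=4: ✓ → 1
review_id=5: ✗
review_id=6: ✗
review_id=7: ✗
review_id=8: ✗
review_id=9: ✗
review_id=10: ✗
review_id=11: ✗
review_id=12: ✓ → 1
review_id=13: ✗
review_id=14: ✓ → 1
review_id=15: ✗
pt_count = COUNT(1, 1, 1) = 3

helpful_sum=1290, verified_sum=5205, pt_count=3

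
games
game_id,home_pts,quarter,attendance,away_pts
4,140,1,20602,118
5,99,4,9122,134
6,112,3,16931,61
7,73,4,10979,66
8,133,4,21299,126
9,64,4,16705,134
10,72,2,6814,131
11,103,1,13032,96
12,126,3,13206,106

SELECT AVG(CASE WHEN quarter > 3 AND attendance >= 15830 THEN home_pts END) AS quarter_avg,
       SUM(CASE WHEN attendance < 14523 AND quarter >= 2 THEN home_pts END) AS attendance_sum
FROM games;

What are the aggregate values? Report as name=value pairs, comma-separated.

[quarter_avg: quarter > 3 AND attendance >= 15830]
game_id=4: ✗
game_id=5: ✗
game_id=6: ✗
game_id=7: ✗
game_id=8: ✓ → 133
game_id=9: ✓ → 64
game_id=10: ✗
game_id=11: ✗
game_id=12: ✗
quarter_avg = (133 + 64) / 2 = 98.5
—
[attendance_sum: attendance < 14523 AND quarter >= 2]
game_id=4: ✗
game_id=5: ✓ → 99
game_id=6: ✗
game_id=7: ✓ → 73
game_id=8: ✗
game_id=9: ✗
game_id=10: ✓ → 72
game_id=11: ✗
game_id=12: ✓ → 126
attendance_sum = 99 + 73 + 72 + 126 = 370

quarter_avg=98.5, attendance_sum=370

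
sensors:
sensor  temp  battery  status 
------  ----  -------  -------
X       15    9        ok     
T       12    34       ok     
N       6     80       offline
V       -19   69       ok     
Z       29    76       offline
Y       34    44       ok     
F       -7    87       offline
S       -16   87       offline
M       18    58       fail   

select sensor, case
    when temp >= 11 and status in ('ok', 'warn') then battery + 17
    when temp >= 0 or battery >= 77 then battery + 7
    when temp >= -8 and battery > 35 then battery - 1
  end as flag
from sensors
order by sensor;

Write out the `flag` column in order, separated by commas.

94, 65, 87, 94, 51, NULL, 26, 61, 83

sensor=F: temp >= 0 or battery >= 77 → 94
sensor=M: temp >= 0 or battery >= 77 → 65
sensor=N: temp >= 0 or battery >= 77 → 87
sensor=S: temp >= 0 or battery >= 77 → 94
sensor=T: temp >= 11 and status in ('ok', 'warn') → 51
sensor=V: (no match → NULL) → NULL
sensor=X: temp >= 11 and status in ('ok', 'warn') → 26
sensor=Y: temp >= 11 and status in ('ok', 'warn') → 61
sensor=Z: temp >= 0 or battery >= 77 → 83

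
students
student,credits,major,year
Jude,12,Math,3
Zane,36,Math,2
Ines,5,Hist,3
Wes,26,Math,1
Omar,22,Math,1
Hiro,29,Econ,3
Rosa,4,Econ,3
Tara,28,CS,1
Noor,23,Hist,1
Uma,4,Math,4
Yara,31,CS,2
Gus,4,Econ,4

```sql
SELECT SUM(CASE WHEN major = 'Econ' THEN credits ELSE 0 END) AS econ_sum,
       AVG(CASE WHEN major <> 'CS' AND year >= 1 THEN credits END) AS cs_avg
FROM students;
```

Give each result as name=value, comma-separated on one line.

[econ_sum: major = 'Econ']
student=Jude: ✗
student=Zane: ✗
student=Ines: ✗
student=Wes: ✗
student=Omar: ✗
student=Hiro: ✓ → 29
student=Rosa: ✓ → 4
student=Tara: ✗
student=Noor: ✗
student=Uma: ✗
student=Yara: ✗
student=Gus: ✓ → 4
econ_sum = 29 + 4 + 4 = 37
—
[cs_avg: major <> 'CS' AND year >= 1]
student=Jude: ✓ → 12
student=Zane: ✓ → 36
student=Ines: ✓ → 5
student=Wes: ✓ → 26
student=Omar: ✓ → 22
student=Hiro: ✓ → 29
student=Rosa: ✓ → 4
student=Tara: ✗
student=Noor: ✓ → 23
student=Uma: ✓ → 4
student=Yara: ✗
student=Gus: ✓ → 4
cs_avg = (12 + 36 + 5 + 26 + 22 + 29 + 4 + 23 + 4 + 4) / 10 = 16.5

econ_sum=37, cs_avg=16.5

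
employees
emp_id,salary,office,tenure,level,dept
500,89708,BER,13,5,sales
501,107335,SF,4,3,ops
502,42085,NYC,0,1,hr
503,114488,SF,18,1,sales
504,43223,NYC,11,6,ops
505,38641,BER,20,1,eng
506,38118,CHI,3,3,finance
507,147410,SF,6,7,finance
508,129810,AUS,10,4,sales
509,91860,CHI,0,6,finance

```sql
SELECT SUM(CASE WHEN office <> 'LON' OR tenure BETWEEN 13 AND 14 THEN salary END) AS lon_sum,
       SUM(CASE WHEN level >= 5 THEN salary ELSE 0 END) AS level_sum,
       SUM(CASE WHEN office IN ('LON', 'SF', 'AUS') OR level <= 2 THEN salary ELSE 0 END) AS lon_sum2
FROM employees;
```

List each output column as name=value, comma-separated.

[lon_sum: office <> 'LON' OR tenure BETWEEN 13 AND 14]
emp_id=500: ✓ → 89708
emp_id=501: ✓ → 107335
emp_id=502: ✓ → 42085
emp_id=503: ✓ → 114488
emp_id=504: ✓ → 43223
emp_id=505: ✓ → 38641
emp_id=506: ✓ → 38118
emp_id=507: ✓ → 147410
emp_id=508: ✓ → 129810
emp_id=509: ✓ → 91860
lon_sum = 89708 + 107335 + 42085 + 114488 + 43223 + 38641 + 38118 + 147410 + 129810 + 91860 = 842678
—
[level_sum: level >= 5]
emp_id=500: ✓ → 89708
emp_id=501: ✗
emp_id=502: ✗
emp_id=503: ✗
emp_id=504: ✓ → 43223
emp_id=505: ✗
emp_id=506: ✗
emp_id=507: ✓ → 147410
emp_id=508: ✗
emp_id=509: ✓ → 91860
level_sum = 89708 + 43223 + 147410 + 91860 = 372201
—
[lon_sum2: office IN ('LON', 'SF', 'AUS') OR level <= 2]
emp_id=500: ✗
emp_id=501: ✓ → 107335
emp_id=502: ✓ → 42085
emp_id=503: ✓ → 114488
emp_id=504: ✗
emp_id=505: ✓ → 38641
emp_id=506: ✗
emp_id=507: ✓ → 147410
emp_id=508: ✓ → 129810
emp_id=509: ✗
lon_sum2 = 107335 + 42085 + 114488 + 38641 + 147410 + 129810 = 579769

lon_sum=842678, level_sum=372201, lon_sum2=579769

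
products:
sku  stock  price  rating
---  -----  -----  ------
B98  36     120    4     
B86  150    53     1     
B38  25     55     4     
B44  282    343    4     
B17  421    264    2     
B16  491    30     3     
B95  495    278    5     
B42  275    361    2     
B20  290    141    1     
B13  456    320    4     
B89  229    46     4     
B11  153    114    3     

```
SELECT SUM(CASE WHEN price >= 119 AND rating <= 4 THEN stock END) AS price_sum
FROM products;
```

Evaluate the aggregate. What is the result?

sku=B98: ✓ → 36
sku=B86: ✗
sku=B38: ✗
sku=B44: ✓ → 282
sku=B17: ✓ → 421
sku=B16: ✗
sku=B95: ✗
sku=B42: ✓ → 275
sku=B20: ✓ → 290
sku=B13: ✓ → 456
sku=B89: ✗
sku=B11: ✗
price_sum = 36 + 282 + 421 + 275 + 290 + 456 = 1760

1760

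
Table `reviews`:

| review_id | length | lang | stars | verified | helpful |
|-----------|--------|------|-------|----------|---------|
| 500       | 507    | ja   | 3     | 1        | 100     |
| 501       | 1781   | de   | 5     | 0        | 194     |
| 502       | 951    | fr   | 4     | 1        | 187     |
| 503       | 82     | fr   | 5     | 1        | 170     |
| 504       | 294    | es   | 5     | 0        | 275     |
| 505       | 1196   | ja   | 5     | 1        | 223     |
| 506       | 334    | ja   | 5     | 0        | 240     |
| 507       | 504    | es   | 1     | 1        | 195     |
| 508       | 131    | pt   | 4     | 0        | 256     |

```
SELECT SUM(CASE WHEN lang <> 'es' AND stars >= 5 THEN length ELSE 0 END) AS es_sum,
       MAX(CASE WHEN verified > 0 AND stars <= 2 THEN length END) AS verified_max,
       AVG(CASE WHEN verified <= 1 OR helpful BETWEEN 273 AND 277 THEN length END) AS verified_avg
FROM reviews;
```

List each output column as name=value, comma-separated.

[es_sum: lang <> 'es' AND stars >= 5]
review_id=500: ✗
review_id=501: ✓ → 1781
review_id=502: ✗
review_id=503: ✓ → 82
review_id=504: ✗
review_id=505: ✓ → 1196
review_id=506: ✓ → 334
review_id=507: ✗
review_id=508: ✗
es_sum = 1781 + 82 + 1196 + 334 = 3393
—
[verified_max: verified > 0 AND stars <= 2]
review_id=500: ✗
review_id=501: ✗
review_id=502: ✗
review_id=503: ✗
review_id=504: ✗
review_id=505: ✗
review_id=506: ✗
review_id=507: ✓ → 504
review_id=508: ✗
verified_max = MAX(504) = 504
—
[verified_avg: verified <= 1 OR helpful BETWEEN 273 AND 277]
review_id=500: ✓ → 507
review_id=501: ✓ → 1781
review_id=502: ✓ → 951
review_id=503: ✓ → 82
review_id=504: ✓ → 294
review_id=505: ✓ → 1196
review_id=506: ✓ → 334
review_id=507: ✓ → 504
review_id=508: ✓ → 131
verified_avg = (507 + 1781 + 951 + 82 + 294 + 1196 + 334 + 504 + 131) / 9 = 642.2222222222

es_sum=3393, verified_max=504, verified_avg=642.2222222222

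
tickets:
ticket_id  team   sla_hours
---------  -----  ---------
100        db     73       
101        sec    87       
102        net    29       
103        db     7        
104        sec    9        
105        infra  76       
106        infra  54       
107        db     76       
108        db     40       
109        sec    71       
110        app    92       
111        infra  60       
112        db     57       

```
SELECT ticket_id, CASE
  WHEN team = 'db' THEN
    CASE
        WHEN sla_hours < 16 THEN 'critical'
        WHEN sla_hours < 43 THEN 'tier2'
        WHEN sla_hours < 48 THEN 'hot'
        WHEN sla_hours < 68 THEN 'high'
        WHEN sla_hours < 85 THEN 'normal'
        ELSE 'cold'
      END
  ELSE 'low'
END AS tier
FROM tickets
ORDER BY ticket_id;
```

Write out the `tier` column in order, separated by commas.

normal, low, low, critical, low, low, low, normal, tier2, low, low, low, high

ticket_id=100: team='db' → inner[sla_hours < 85] → normal
ticket_id=101: team='sec' → outer ELSE → low
ticket_id=102: team='net' → outer ELSE → low
ticket_id=103: team='db' → inner[sla_hours < 16] → critical
ticket_id=104: team='sec' → outer ELSE → low
ticket_id=105: team='infra' → outer ELSE → low
ticket_id=106: team='infra' → outer ELSE → low
ticket_id=107: team='db' → inner[sla_hours < 85] → normal
ticket_id=108: team='db' → inner[sla_hours < 43] → tier2
ticket_id=109: team='sec' → outer ELSE → low
ticket_id=110: team='app' → outer ELSE → low
ticket_id=111: team='infra' → outer ELSE → low
ticket_id=112: team='db' → inner[sla_hours < 68] → high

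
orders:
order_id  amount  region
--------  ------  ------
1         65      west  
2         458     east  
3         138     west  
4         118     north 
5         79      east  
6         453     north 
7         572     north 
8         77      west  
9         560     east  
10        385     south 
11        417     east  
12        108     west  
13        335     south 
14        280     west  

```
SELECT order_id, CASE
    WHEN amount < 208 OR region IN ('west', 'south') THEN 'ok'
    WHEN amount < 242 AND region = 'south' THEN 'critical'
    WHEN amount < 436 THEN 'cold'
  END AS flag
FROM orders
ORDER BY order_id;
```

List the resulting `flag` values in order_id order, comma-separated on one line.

order_id=1: amount < 208 OR region IN ('west', 'south') → ok
order_id=2: (no match → NULL) → NULL
order_id=3: amount < 208 OR region IN ('west', 'south') → ok
order_id=4: amount < 208 OR region IN ('west', 'south') → ok
order_id=5: amount < 208 OR region IN ('west', 'south') → ok
order_id=6: (no match → NULL) → NULL
order_id=7: (no match → NULL) → NULL
order_id=8: amount < 208 OR region IN ('west', 'south') → ok
order_id=9: (no match → NULL) → NULL
order_id=10: amount < 208 OR region IN ('west', 'south') → ok
order_id=11: amount < 436 → cold
order_id=12: amount < 208 OR region IN ('west', 'south') → ok
order_id=13: amount < 208 OR region IN ('west', 'south') → ok
order_id=14: amount < 208 OR region IN ('west', 'south') → ok

ok, NULL, ok, ok, ok, NULL, NULL, ok, NULL, ok, cold, ok, ok, ok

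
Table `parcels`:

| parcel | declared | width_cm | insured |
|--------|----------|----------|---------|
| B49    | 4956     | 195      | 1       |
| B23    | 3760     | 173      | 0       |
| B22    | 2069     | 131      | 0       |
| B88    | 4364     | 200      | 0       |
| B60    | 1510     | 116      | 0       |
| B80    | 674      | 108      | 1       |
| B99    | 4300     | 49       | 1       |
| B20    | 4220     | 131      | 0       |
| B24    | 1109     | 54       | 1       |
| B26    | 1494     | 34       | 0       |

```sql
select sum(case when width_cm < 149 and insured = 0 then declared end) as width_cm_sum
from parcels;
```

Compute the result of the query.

9293

parcel=B49: ✗
parcel=B23: ✗
parcel=B22: ✓ → 2069
parcel=B88: ✗
parcel=B60: ✓ → 1510
parcel=B80: ✗
parcel=B99: ✗
parcel=B20: ✓ → 4220
parcel=B24: ✗
parcel=B26: ✓ → 1494
width_cm_sum = 2069 + 1510 + 4220 + 1494 = 9293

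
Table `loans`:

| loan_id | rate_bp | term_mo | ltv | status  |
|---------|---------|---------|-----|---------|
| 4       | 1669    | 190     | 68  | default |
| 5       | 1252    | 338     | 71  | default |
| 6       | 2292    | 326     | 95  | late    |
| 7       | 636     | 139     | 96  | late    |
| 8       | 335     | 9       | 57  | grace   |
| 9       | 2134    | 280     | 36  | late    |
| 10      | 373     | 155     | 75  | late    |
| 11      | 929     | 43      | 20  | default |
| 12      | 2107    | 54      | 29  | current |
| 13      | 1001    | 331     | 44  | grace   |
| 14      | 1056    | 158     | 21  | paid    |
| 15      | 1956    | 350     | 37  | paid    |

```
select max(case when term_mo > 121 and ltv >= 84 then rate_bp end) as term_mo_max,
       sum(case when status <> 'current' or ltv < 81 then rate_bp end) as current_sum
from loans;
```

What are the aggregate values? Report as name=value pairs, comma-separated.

term_mo_max=2292, current_sum=15740

[term_mo_max: term_mo > 121 and ltv >= 84]
loan_id=4: ✗
loan_id=5: ✗
loan_id=6: ✓ → 2292
loan_id=7: ✓ → 636
loan_id=8: ✗
loan_id=9: ✗
loan_id=10: ✗
loan_id=11: ✗
loan_id=12: ✗
loan_id=13: ✗
loan_id=14: ✗
loan_id=15: ✗
term_mo_max = MAX(2292, 636) = 2292
—
[current_sum: status <> 'current' or ltv < 81]
loan_id=4: ✓ → 1669
loan_id=5: ✓ → 1252
loan_id=6: ✓ → 2292
loan_id=7: ✓ → 636
loan_id=8: ✓ → 335
loan_id=9: ✓ → 2134
loan_id=10: ✓ → 373
loan_id=11: ✓ → 929
loan_id=12: ✓ → 2107
loan_id=13: ✓ → 1001
loan_id=14: ✓ → 1056
loan_id=15: ✓ → 1956
current_sum = 1669 + 1252 + 2292 + 636 + 335 + 2134 + 373 + 929 + 2107 + 1001 + 1056 + 1956 = 15740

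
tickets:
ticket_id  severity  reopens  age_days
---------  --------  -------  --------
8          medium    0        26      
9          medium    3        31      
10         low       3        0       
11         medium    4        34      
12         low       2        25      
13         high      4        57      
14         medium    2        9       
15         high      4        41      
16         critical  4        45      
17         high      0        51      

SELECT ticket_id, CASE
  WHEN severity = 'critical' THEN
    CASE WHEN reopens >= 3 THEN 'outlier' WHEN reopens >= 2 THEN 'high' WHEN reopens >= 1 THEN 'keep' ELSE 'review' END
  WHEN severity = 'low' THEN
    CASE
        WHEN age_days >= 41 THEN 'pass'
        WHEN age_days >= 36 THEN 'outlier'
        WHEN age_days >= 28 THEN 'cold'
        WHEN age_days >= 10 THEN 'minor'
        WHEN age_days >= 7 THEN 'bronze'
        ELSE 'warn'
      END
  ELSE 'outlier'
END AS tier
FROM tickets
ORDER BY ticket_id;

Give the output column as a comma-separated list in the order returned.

ticket_id=8: severity='medium' → outer ELSE → outlier
ticket_id=9: severity='medium' → outer ELSE → outlier
ticket_id=10: severity='low' → inner[ELSE] → warn
ticket_id=11: severity='medium' → outer ELSE → outlier
ticket_id=12: severity='low' → inner[age_days >= 10] → minor
ticket_id=13: severity='high' → outer ELSE → outlier
ticket_id=14: severity='medium' → outer ELSE → outlier
ticket_id=15: severity='high' → outer ELSE → outlier
ticket_id=16: severity='critical' → inner[reopens >= 3] → outlier
ticket_id=17: severity='high' → outer ELSE → outlier

outlier, outlier, warn, outlier, minor, outlier, outlier, outlier, outlier, outlier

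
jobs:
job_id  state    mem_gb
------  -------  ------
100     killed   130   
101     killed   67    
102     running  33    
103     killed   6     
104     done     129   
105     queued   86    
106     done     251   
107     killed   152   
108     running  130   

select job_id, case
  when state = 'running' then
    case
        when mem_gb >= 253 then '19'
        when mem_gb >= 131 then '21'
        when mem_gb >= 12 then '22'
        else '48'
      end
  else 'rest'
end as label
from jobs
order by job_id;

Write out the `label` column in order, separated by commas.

rest, rest, 22, rest, rest, rest, rest, rest, 22

job_id=100: state='killed' → outer ELSE → rest
job_id=101: state='killed' → outer ELSE → rest
job_id=102: state='running' → inner[mem_gb >= 12] → 22
job_id=103: state='killed' → outer ELSE → rest
job_id=104: state='done' → outer ELSE → rest
job_id=105: state='queued' → outer ELSE → rest
job_id=106: state='done' → outer ELSE → rest
job_id=107: state='killed' → outer ELSE → rest
job_id=108: state='running' → inner[mem_gb >= 12] → 22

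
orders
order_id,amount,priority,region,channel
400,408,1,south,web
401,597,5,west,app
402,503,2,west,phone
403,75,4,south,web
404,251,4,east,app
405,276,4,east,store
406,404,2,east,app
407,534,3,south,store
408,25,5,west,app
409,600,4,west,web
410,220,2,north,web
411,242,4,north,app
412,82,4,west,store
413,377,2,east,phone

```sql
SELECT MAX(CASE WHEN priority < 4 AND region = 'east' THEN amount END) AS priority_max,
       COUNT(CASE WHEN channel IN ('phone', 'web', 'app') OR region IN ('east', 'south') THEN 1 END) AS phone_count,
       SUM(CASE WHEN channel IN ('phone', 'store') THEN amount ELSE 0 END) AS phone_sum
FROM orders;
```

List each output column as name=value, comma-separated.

[priority_max: priority < 4 AND region = 'east']
order_id=400: ✗
order_id=401: ✗
order_id=402: ✗
order_id=403: ✗
order_id=404: ✗
order_id=405: ✗
order_id=406: ✓ → 404
order_id=407: ✗
order_id=408: ✗
order_id=409: ✗
order_id=410: ✗
order_id=411: ✗
order_id=412: ✗
order_id=413: ✓ → 377
priority_max = MAX(404, 377) = 404
—
[phone_count: channel IN ('phone', 'web', 'app') OR region IN ('east', 'south')]
order_id=400: ✓ → 1
order_id=401: ✓ → 1
order_id=402: ✓ → 1
order_id=403: ✓ → 1
order_id=404: ✓ → 1
order_id=405: ✓ → 1
order_id=406: ✓ → 1
order_id=407: ✓ → 1
order_id=408: ✓ → 1
order_id=409: ✓ → 1
order_id=410: ✓ → 1
order_id=411: ✓ → 1
order_id=412: ✗
order_id=413: ✓ → 1
phone_count = COUNT(1, 1, 1, 1, 1, 1, 1, 1, 1, 1, 1, 1, 1) = 13
—
[phone_sum: channel IN ('phone', 'store')]
order_id=400: ✗
order_id=401: ✗
order_id=402: ✓ → 503
order_id=403: ✗
order_id=404: ✗
order_id=405: ✓ → 276
order_id=406: ✗
order_id=407: ✓ → 534
order_id=408: ✗
order_id=409: ✗
order_id=410: ✗
order_id=411: ✗
order_id=412: ✓ → 82
order_id=413: ✓ → 377
phone_sum = 503 + 276 + 534 + 82 + 377 = 1772

priority_max=404, phone_count=13, phone_sum=1772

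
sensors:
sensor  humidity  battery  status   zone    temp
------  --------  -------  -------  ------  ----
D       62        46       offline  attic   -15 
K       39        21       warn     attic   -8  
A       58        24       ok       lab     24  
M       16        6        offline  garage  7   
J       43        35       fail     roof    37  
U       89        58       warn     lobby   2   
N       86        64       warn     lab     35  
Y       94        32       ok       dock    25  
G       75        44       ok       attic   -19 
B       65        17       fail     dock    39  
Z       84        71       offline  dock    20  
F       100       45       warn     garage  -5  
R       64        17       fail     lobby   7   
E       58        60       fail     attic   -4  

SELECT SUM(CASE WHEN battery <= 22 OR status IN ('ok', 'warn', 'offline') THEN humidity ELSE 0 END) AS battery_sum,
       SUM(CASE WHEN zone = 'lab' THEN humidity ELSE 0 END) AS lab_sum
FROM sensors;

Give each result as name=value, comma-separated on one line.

battery_sum=832, lab_sum=144

[battery_sum: battery <= 22 OR status IN ('ok', 'warn', 'offline')]
sensor=D: ✓ → 62
sensor=K: ✓ → 39
sensor=A: ✓ → 58
sensor=M: ✓ → 16
sensor=J: ✗
sensor=U: ✓ → 89
sensor=N: ✓ → 86
sensor=Y: ✓ → 94
sensor=G: ✓ → 75
sensor=B: ✓ → 65
sensor=Z: ✓ → 84
sensor=F: ✓ → 100
sensor=R: ✓ → 64
sensor=E: ✗
battery_sum = 62 + 39 + 58 + 16 + 89 + 86 + 94 + 75 + 65 + 84 + 100 + 64 = 832
—
[lab_sum: zone = 'lab']
sensor=D: ✗
sensor=K: ✗
sensor=A: ✓ → 58
sensor=M: ✗
sensor=J: ✗
sensor=U: ✗
sensor=N: ✓ → 86
sensor=Y: ✗
sensor=G: ✗
sensor=B: ✗
sensor=Z: ✗
sensor=F: ✗
sensor=R: ✗
sensor=E: ✗
lab_sum = 58 + 86 = 144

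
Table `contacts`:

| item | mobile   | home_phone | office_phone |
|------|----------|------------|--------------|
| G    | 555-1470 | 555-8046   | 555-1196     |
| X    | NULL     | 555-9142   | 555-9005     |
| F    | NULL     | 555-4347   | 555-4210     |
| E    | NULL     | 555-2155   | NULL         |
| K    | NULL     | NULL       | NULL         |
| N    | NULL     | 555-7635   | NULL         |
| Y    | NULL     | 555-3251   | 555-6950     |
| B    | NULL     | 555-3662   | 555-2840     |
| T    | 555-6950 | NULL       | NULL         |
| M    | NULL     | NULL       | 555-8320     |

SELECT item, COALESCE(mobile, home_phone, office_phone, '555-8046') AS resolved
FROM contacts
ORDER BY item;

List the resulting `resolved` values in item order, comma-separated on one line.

item=B: mobile=NULL, home_phone=555-3662 → 555-3662
item=E: mobile=NULL, home_phone=555-2155 → 555-2155
item=F: mobile=NULL, home_phone=555-4347 → 555-4347
item=G: mobile=555-1470 → 555-1470
item=K: mobile=NULL, home_phone=NULL, office_phone=NULL, → literal 555-8046 → 555-8046
item=M: mobile=NULL, home_phone=NULL, office_phone=555-8320 → 555-8320
item=N: mobile=NULL, home_phone=555-7635 → 555-7635
item=T: mobile=555-6950 → 555-6950
item=X: mobile=NULL, home_phone=555-9142 → 555-9142
item=Y: mobile=NULL, home_phone=555-3251 → 555-3251

555-3662, 555-2155, 555-4347, 555-1470, 555-8046, 555-8320, 555-7635, 555-6950, 555-9142, 555-3251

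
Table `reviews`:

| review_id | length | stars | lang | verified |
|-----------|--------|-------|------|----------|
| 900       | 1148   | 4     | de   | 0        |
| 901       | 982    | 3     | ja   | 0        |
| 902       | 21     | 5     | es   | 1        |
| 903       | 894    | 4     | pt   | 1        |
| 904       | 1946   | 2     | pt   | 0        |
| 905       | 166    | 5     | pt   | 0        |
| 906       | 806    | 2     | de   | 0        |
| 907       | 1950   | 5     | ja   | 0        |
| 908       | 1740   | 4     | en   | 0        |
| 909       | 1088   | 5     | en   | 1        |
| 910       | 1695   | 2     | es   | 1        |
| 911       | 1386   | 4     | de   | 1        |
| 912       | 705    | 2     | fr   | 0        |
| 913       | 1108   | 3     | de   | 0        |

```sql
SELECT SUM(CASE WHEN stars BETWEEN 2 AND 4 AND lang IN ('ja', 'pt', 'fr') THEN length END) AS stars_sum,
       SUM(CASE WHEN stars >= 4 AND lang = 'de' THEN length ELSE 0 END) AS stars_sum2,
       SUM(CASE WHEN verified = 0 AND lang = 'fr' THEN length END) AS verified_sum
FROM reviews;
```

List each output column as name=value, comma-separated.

[stars_sum: stars BETWEEN 2 AND 4 AND lang IN ('ja', 'pt', 'fr')]
review_id=900: ✗
review_id=901: ✓ → 982
review_id=902: ✗
review_id=903: ✓ → 894
review_id=904: ✓ → 1946
review_id=905: ✗
review_id=906: ✗
review_id=907: ✗
review_id=908: ✗
review_id=909: ✗
review_id=910: ✗
review_id=911: ✗
review_id=912: ✓ → 705
review_id=913: ✗
stars_sum = 982 + 894 + 1946 + 705 = 4527
—
[stars_sum2: stars >= 4 AND lang = 'de']
review_id=900: ✓ → 1148
review_id=901: ✗
review_id=902: ✗
review_id=903: ✗
review_id=904: ✗
review_id=905: ✗
review_id=906: ✗
review_id=907: ✗
review_id=908: ✗
review_id=909: ✗
review_id=910: ✗
review_id=911: ✓ → 1386
review_id=912: ✗
review_id=913: ✗
stars_sum2 = 1148 + 1386 = 2534
—
[verified_sum: verified = 0 AND lang = 'fr']
review_id=900: ✗
review_id=901: ✗
review_id=902: ✗
review_id=903: ✗
review_id=904: ✗
review_id=905: ✗
review_id=906: ✗
review_id=907: ✗
review_id=908: ✗
review_id=909: ✗
review_id=910: ✗
review_id=911: ✗
review_id=912: ✓ → 705
review_id=913: ✗
verified_sum = 705

stars_sum=4527, stars_sum2=2534, verified_sum=705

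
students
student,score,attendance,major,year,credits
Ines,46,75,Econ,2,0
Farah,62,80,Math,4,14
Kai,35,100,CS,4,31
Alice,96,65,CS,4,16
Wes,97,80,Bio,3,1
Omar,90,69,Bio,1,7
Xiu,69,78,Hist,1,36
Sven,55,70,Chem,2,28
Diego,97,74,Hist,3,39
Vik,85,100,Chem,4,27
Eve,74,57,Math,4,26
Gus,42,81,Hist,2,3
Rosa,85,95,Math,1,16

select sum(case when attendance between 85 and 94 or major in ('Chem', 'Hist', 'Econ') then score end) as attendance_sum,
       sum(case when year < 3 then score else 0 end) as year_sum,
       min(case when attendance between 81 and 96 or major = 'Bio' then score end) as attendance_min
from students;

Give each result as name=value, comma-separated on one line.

attendance_sum=394, year_sum=387, attendance_min=42

[attendance_sum: attendance between 85 and 94 or major in ('Chem', 'Hist', 'Econ')]
student=Ines: ✓ → 46
student=Farah: ✗
student=Kai: ✗
student=Alice: ✗
student=Wes: ✗
student=Omar: ✗
student=Xiu: ✓ → 69
student=Sven: ✓ → 55
student=Diego: ✓ → 97
student=Vik: ✓ → 85
student=Eve: ✗
student=Gus: ✓ → 42
student=Rosa: ✗
attendance_sum = 46 + 69 + 55 + 97 + 85 + 42 = 394
—
[year_sum: year < 3]
student=Ines: ✓ → 46
student=Farah: ✗
student=Kai: ✗
student=Alice: ✗
student=Wes: ✗
student=Omar: ✓ → 90
student=Xiu: ✓ → 69
student=Sven: ✓ → 55
student=Diego: ✗
student=Vik: ✗
student=Eve: ✗
student=Gus: ✓ → 42
student=Rosa: ✓ → 85
year_sum = 46 + 90 + 69 + 55 + 42 + 85 = 387
—
[attendance_min: attendance between 81 and 96 or major = 'Bio']
student=Ines: ✗
student=Farah: ✗
student=Kai: ✗
student=Alice: ✗
student=Wes: ✓ → 97
student=Omar: ✓ → 90
student=Xiu: ✗
student=Sven: ✗
student=Diego: ✗
student=Vik: ✗
student=Eve: ✗
student=Gus: ✓ → 42
student=Rosa: ✓ → 85
attendance_min = MIN(97, 90, 42, 85) = 42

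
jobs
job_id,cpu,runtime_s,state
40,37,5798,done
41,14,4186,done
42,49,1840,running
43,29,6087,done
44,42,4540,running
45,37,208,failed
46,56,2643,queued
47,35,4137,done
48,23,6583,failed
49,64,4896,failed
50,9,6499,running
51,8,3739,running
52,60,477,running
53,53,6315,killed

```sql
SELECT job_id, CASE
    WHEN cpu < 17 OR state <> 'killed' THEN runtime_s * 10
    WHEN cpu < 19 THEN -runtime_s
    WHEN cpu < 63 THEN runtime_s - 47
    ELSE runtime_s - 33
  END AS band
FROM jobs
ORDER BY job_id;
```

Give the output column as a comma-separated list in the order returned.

57980, 41860, 18400, 60870, 45400, 2080, 26430, 41370, 65830, 48960, 64990, 37390, 4770, 6268

job_id=40: cpu < 17 OR state <> 'killed' → 57980
job_id=41: cpu < 17 OR state <> 'killed' → 41860
job_id=42: cpu < 17 OR state <> 'killed' → 18400
job_id=43: cpu < 17 OR state <> 'killed' → 60870
job_id=44: cpu < 17 OR state <> 'killed' → 45400
job_id=45: cpu < 17 OR state <> 'killed' → 2080
job_id=46: cpu < 17 OR state <> 'killed' → 26430
job_id=47: cpu < 17 OR state <> 'killed' → 41370
job_id=48: cpu < 17 OR state <> 'killed' → 65830
job_id=49: cpu < 17 OR state <> 'killed' → 48960
job_id=50: cpu < 17 OR state <> 'killed' → 64990
job_id=51: cpu < 17 OR state <> 'killed' → 37390
job_id=52: cpu < 17 OR state <> 'killed' → 4770
job_id=53: cpu < 63 → 6268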